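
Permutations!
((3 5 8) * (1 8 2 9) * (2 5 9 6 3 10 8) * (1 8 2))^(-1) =(2 10 8 9 3 6) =((2 6 3 9 8 10))^(-1)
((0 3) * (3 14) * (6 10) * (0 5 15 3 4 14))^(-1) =((3 5 15)(4 14)(6 10))^(-1) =(3 15 5)(4 14)(6 10)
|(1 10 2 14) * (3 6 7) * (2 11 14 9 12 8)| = 12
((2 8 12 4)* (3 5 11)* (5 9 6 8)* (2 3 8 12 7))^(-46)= ((2 5 11 8 7)(3 9 6 12 4))^(-46)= (2 7 8 11 5)(3 4 12 6 9)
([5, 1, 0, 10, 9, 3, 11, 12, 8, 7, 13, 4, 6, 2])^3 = (0 10)(2 3)(4 12)(5 13)(6 9)(7 11)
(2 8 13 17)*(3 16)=(2 8 13 17)(3 16)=[0, 1, 8, 16, 4, 5, 6, 7, 13, 9, 10, 11, 12, 17, 14, 15, 3, 2]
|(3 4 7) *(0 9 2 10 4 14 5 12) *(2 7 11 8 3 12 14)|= 12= |(0 9 7 12)(2 10 4 11 8 3)(5 14)|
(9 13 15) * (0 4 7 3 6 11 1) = (0 4 7 3 6 11 1)(9 13 15) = [4, 0, 2, 6, 7, 5, 11, 3, 8, 13, 10, 1, 12, 15, 14, 9]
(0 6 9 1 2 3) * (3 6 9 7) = (0 9 1 2 6 7 3) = [9, 2, 6, 0, 4, 5, 7, 3, 8, 1]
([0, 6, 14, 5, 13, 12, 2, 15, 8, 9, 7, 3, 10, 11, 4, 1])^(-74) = [0, 4, 11, 7, 5, 15, 13, 2, 8, 9, 6, 10, 1, 12, 3, 14]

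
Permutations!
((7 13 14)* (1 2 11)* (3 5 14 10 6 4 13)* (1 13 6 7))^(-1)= (1 14 5 3 7 10 13 11 2)(4 6)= ((1 2 11 13 10 7 3 5 14)(4 6))^(-1)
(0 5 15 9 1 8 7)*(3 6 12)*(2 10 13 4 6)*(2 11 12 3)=(0 5 15 9 1 8 7)(2 10 13 4 6 3 11 12)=[5, 8, 10, 11, 6, 15, 3, 0, 7, 1, 13, 12, 2, 4, 14, 9]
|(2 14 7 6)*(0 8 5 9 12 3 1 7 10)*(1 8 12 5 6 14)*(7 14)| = |(0 12 3 8 6 2 1 14 10)(5 9)| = 18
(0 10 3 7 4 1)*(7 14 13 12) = (0 10 3 14 13 12 7 4 1) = [10, 0, 2, 14, 1, 5, 6, 4, 8, 9, 3, 11, 7, 12, 13]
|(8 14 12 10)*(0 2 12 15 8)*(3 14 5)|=20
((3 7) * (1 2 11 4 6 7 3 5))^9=(1 11 6 5 2 4 7)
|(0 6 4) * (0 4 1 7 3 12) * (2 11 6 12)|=6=|(0 12)(1 7 3 2 11 6)|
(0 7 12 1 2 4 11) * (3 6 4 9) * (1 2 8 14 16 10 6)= (0 7 12 2 9 3 1 8 14 16 10 6 4 11)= [7, 8, 9, 1, 11, 5, 4, 12, 14, 3, 6, 0, 2, 13, 16, 15, 10]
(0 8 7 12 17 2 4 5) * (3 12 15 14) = (0 8 7 15 14 3 12 17 2 4 5) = [8, 1, 4, 12, 5, 0, 6, 15, 7, 9, 10, 11, 17, 13, 3, 14, 16, 2]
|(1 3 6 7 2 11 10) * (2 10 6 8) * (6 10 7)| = 6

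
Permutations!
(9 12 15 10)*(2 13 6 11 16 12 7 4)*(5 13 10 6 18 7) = (2 10 9 5 13 18 7 4)(6 11 16 12 15) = [0, 1, 10, 3, 2, 13, 11, 4, 8, 5, 9, 16, 15, 18, 14, 6, 12, 17, 7]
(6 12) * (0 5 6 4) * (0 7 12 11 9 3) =(0 5 6 11 9 3)(4 7 12) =[5, 1, 2, 0, 7, 6, 11, 12, 8, 3, 10, 9, 4]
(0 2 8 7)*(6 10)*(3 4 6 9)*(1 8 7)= (0 2 7)(1 8)(3 4 6 10 9)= [2, 8, 7, 4, 6, 5, 10, 0, 1, 3, 9]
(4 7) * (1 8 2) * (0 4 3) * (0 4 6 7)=(0 6 7 3 4)(1 8 2)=[6, 8, 1, 4, 0, 5, 7, 3, 2]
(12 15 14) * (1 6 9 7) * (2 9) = (1 6 2 9 7)(12 15 14) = [0, 6, 9, 3, 4, 5, 2, 1, 8, 7, 10, 11, 15, 13, 12, 14]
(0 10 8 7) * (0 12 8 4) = (0 10 4)(7 12 8) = [10, 1, 2, 3, 0, 5, 6, 12, 7, 9, 4, 11, 8]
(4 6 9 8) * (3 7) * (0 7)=(0 7 3)(4 6 9 8)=[7, 1, 2, 0, 6, 5, 9, 3, 4, 8]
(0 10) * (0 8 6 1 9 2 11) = [10, 9, 11, 3, 4, 5, 1, 7, 6, 2, 8, 0] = (0 10 8 6 1 9 2 11)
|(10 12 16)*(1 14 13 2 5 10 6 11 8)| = 11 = |(1 14 13 2 5 10 12 16 6 11 8)|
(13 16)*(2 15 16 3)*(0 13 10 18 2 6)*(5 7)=(0 13 3 6)(2 15 16 10 18)(5 7)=[13, 1, 15, 6, 4, 7, 0, 5, 8, 9, 18, 11, 12, 3, 14, 16, 10, 17, 2]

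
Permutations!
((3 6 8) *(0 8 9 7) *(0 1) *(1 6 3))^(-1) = ((0 8 1)(6 9 7))^(-1) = (0 1 8)(6 7 9)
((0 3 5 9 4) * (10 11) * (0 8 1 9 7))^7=((0 3 5 7)(1 9 4 8)(10 11))^7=(0 7 5 3)(1 8 4 9)(10 11)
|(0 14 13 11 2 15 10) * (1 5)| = |(0 14 13 11 2 15 10)(1 5)| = 14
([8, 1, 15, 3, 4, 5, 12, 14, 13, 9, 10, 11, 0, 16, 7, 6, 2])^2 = (0 13 2 6)(8 16 15 12)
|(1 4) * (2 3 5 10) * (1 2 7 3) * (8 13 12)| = 12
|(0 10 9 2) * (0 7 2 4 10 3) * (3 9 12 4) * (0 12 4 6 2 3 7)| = |(0 9 7 3 12 6 2)(4 10)| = 14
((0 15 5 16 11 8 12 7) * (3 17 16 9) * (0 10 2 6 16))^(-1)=((0 15 5 9 3 17)(2 6 16 11 8 12 7 10))^(-1)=(0 17 3 9 5 15)(2 10 7 12 8 11 16 6)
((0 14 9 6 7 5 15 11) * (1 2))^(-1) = (0 11 15 5 7 6 9 14)(1 2)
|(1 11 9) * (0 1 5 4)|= |(0 1 11 9 5 4)|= 6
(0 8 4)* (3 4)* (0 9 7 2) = (0 8 3 4 9 7 2) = [8, 1, 0, 4, 9, 5, 6, 2, 3, 7]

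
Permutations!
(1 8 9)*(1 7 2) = (1 8 9 7 2) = [0, 8, 1, 3, 4, 5, 6, 2, 9, 7]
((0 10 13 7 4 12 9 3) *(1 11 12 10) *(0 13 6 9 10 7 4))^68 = ((0 1 11 12 10 6 9 3 13 4 7))^68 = (0 11 10 9 13 7 1 12 6 3 4)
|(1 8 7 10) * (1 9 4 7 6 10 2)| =8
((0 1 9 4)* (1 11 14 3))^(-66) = (0 1 11 9 14 4 3)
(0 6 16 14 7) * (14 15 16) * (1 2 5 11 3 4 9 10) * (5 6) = [5, 2, 6, 4, 9, 11, 14, 0, 8, 10, 1, 3, 12, 13, 7, 16, 15] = (0 5 11 3 4 9 10 1 2 6 14 7)(15 16)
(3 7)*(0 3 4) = (0 3 7 4) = [3, 1, 2, 7, 0, 5, 6, 4]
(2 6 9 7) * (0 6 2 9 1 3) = (0 6 1 3)(7 9) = [6, 3, 2, 0, 4, 5, 1, 9, 8, 7]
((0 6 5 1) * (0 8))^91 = ((0 6 5 1 8))^91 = (0 6 5 1 8)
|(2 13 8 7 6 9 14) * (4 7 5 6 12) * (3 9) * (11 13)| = |(2 11 13 8 5 6 3 9 14)(4 7 12)| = 9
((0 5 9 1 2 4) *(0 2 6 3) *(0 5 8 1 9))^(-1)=(9)(0 5 3 6 1 8)(2 4)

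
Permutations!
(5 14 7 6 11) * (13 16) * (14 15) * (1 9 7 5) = (1 9 7 6 11)(5 15 14)(13 16) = [0, 9, 2, 3, 4, 15, 11, 6, 8, 7, 10, 1, 12, 16, 5, 14, 13]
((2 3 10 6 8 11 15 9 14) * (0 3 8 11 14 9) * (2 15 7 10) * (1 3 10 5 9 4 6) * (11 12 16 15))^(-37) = (0 4 14 10 6 11 1 12 7 3 16 5 2 15 9 8)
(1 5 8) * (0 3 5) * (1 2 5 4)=(0 3 4 1)(2 5 8)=[3, 0, 5, 4, 1, 8, 6, 7, 2]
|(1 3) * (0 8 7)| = |(0 8 7)(1 3)| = 6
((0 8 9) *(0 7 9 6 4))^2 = ((0 8 6 4)(7 9))^2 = (9)(0 6)(4 8)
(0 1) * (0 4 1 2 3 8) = (0 2 3 8)(1 4) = [2, 4, 3, 8, 1, 5, 6, 7, 0]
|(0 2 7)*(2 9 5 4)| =|(0 9 5 4 2 7)| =6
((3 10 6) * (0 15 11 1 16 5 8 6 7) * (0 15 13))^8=((0 13)(1 16 5 8 6 3 10 7 15 11))^8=(1 15 10 6 5)(3 8 16 11 7)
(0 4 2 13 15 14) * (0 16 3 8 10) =(0 4 2 13 15 14 16 3 8 10) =[4, 1, 13, 8, 2, 5, 6, 7, 10, 9, 0, 11, 12, 15, 16, 14, 3]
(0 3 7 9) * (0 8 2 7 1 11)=(0 3 1 11)(2 7 9 8)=[3, 11, 7, 1, 4, 5, 6, 9, 2, 8, 10, 0]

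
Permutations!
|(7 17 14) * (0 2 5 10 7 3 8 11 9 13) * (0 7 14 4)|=|(0 2 5 10 14 3 8 11 9 13 7 17 4)|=13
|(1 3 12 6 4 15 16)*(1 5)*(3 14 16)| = |(1 14 16 5)(3 12 6 4 15)| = 20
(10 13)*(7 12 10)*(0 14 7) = (0 14 7 12 10 13) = [14, 1, 2, 3, 4, 5, 6, 12, 8, 9, 13, 11, 10, 0, 7]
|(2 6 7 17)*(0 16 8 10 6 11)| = 9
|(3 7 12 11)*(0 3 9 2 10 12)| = 15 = |(0 3 7)(2 10 12 11 9)|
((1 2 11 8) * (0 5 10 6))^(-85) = ((0 5 10 6)(1 2 11 8))^(-85) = (0 6 10 5)(1 8 11 2)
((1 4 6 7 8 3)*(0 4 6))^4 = (1 3 8 7 6)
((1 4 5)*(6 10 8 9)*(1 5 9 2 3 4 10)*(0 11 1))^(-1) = ((0 11 1 10 8 2 3 4 9 6))^(-1) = (0 6 9 4 3 2 8 10 1 11)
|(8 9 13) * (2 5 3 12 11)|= 15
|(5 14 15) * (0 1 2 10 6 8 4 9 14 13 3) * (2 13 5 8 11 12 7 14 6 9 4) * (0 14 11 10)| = 24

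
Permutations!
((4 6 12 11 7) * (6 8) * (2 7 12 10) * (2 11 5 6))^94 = ((2 7 4 8)(5 6 10 11 12))^94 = (2 4)(5 12 11 10 6)(7 8)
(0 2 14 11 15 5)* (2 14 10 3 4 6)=(0 14 11 15 5)(2 10 3 4 6)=[14, 1, 10, 4, 6, 0, 2, 7, 8, 9, 3, 15, 12, 13, 11, 5]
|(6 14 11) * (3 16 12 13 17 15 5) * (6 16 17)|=|(3 17 15 5)(6 14 11 16 12 13)|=12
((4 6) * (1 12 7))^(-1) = ((1 12 7)(4 6))^(-1) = (1 7 12)(4 6)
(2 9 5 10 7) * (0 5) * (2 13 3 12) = (0 5 10 7 13 3 12 2 9) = [5, 1, 9, 12, 4, 10, 6, 13, 8, 0, 7, 11, 2, 3]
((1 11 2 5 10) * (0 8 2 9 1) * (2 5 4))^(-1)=((0 8 5 10)(1 11 9)(2 4))^(-1)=(0 10 5 8)(1 9 11)(2 4)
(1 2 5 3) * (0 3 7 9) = (0 3 1 2 5 7 9) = [3, 2, 5, 1, 4, 7, 6, 9, 8, 0]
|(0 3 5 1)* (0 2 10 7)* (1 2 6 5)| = 8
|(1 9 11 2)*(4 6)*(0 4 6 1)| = 6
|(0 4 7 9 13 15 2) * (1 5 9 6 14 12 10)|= |(0 4 7 6 14 12 10 1 5 9 13 15 2)|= 13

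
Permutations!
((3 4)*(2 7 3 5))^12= ((2 7 3 4 5))^12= (2 3 5 7 4)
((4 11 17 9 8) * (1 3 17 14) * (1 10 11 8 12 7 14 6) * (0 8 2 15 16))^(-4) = (0 4 15)(1 14 17 11 12)(2 16 8)(3 10 9 6 7) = ((0 8 4 2 15 16)(1 3 17 9 12 7 14 10 11 6))^(-4)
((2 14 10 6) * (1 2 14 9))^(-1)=(1 9 2)(6 10 14)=((1 2 9)(6 14 10))^(-1)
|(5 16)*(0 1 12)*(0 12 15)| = 6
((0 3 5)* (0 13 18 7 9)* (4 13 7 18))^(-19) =(18)(0 3 5 7 9)(4 13)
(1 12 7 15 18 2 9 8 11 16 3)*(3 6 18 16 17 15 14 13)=(1 12 7 14 13 3)(2 9 8 11 17 15 16 6 18)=[0, 12, 9, 1, 4, 5, 18, 14, 11, 8, 10, 17, 7, 3, 13, 16, 6, 15, 2]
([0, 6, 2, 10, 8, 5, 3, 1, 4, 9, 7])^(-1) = [0, 7, 2, 6, 8, 5, 1, 10, 4, 9, 3]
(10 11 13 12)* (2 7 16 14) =(2 7 16 14)(10 11 13 12) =[0, 1, 7, 3, 4, 5, 6, 16, 8, 9, 11, 13, 10, 12, 2, 15, 14]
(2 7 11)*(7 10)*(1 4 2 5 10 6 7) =(1 4 2 6 7 11 5 10) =[0, 4, 6, 3, 2, 10, 7, 11, 8, 9, 1, 5]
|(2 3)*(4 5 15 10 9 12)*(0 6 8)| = |(0 6 8)(2 3)(4 5 15 10 9 12)| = 6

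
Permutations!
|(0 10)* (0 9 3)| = 4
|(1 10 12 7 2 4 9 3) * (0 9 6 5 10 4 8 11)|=13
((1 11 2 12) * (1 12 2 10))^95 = ((12)(1 11 10))^95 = (12)(1 10 11)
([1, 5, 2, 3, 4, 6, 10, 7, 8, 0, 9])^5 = [9, 0, 2, 3, 4, 1, 5, 7, 8, 10, 6]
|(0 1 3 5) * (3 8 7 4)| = |(0 1 8 7 4 3 5)| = 7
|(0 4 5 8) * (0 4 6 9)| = 3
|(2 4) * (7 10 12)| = |(2 4)(7 10 12)| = 6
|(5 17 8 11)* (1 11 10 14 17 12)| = 4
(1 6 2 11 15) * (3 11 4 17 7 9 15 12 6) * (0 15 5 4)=[15, 3, 0, 11, 17, 4, 2, 9, 8, 5, 10, 12, 6, 13, 14, 1, 16, 7]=(0 15 1 3 11 12 6 2)(4 17 7 9 5)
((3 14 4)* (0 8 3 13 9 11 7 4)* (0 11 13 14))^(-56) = (14)(0 8 3)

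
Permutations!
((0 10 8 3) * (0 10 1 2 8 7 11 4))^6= (0 7 8)(1 11 3)(2 4 10)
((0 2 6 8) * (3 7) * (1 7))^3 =((0 2 6 8)(1 7 3))^3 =(0 8 6 2)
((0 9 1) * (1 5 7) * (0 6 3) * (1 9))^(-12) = (9) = ((0 1 6 3)(5 7 9))^(-12)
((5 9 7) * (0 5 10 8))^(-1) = (0 8 10 7 9 5)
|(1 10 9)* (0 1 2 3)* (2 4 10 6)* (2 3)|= |(0 1 6 3)(4 10 9)|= 12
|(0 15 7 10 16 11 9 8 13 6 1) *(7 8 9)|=12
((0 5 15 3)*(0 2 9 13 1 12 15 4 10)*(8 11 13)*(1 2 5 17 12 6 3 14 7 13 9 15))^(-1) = (0 10 4 5 3 6 1 12 17)(2 13 7 14 15)(8 9 11)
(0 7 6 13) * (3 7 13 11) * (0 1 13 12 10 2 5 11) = [12, 13, 5, 7, 4, 11, 0, 6, 8, 9, 2, 3, 10, 1] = (0 12 10 2 5 11 3 7 6)(1 13)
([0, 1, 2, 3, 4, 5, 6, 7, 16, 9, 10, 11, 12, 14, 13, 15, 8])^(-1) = (8 16)(13 14)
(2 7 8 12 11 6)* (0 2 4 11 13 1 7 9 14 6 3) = [2, 7, 9, 0, 11, 5, 4, 8, 12, 14, 10, 3, 13, 1, 6] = (0 2 9 14 6 4 11 3)(1 7 8 12 13)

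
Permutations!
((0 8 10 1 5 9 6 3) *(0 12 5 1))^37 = (0 8 10)(3 5 6 12 9)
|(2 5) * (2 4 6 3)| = 5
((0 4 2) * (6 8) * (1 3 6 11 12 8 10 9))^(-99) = (12)(1 3 6 10 9)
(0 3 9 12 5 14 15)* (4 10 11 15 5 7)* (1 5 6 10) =[3, 5, 2, 9, 1, 14, 10, 4, 8, 12, 11, 15, 7, 13, 6, 0] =(0 3 9 12 7 4 1 5 14 6 10 11 15)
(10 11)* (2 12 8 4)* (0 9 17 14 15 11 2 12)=(0 9 17 14 15 11 10 2)(4 12 8)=[9, 1, 0, 3, 12, 5, 6, 7, 4, 17, 2, 10, 8, 13, 15, 11, 16, 14]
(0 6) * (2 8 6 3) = (0 3 2 8 6) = [3, 1, 8, 2, 4, 5, 0, 7, 6]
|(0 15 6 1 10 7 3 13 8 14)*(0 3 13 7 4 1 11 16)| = 15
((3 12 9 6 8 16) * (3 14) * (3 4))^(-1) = (3 4 14 16 8 6 9 12)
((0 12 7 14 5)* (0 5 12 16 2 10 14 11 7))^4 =((0 16 2 10 14 12)(7 11))^4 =(0 14 2)(10 16 12)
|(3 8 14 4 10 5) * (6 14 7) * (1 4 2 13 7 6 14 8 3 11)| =|(1 4 10 5 11)(2 13 7 14)(6 8)| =20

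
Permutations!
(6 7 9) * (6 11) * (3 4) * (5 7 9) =[0, 1, 2, 4, 3, 7, 9, 5, 8, 11, 10, 6] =(3 4)(5 7)(6 9 11)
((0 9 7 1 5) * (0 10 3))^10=(0 1 3 7 10 9 5)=((0 9 7 1 5 10 3))^10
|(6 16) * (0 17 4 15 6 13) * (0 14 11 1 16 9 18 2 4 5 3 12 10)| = 30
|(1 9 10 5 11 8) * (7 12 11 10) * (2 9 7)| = |(1 7 12 11 8)(2 9)(5 10)| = 10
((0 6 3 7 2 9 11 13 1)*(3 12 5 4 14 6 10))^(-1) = (0 1 13 11 9 2 7 3 10)(4 5 12 6 14)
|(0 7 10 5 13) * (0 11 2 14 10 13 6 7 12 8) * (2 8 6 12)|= |(0 2 14 10 5 12 6 7 13 11 8)|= 11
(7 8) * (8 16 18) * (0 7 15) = (0 7 16 18 8 15) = [7, 1, 2, 3, 4, 5, 6, 16, 15, 9, 10, 11, 12, 13, 14, 0, 18, 17, 8]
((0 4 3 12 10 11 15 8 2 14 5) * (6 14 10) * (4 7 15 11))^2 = (0 15 2 4 12 14)(3 6 5 7 8 10)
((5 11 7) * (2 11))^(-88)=((2 11 7 5))^(-88)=(11)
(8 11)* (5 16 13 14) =(5 16 13 14)(8 11) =[0, 1, 2, 3, 4, 16, 6, 7, 11, 9, 10, 8, 12, 14, 5, 15, 13]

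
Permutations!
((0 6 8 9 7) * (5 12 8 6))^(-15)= (0 8)(5 9)(7 12)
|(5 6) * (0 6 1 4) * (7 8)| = 10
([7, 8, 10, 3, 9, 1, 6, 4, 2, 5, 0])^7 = (0 2 1 9 7 10 8 5 4)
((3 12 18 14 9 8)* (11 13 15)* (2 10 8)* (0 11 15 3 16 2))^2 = (0 13 12 14)(2 8)(3 18 9 11)(10 16)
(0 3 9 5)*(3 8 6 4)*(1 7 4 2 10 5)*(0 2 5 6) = (0 8)(1 7 4 3 9)(2 10 6 5) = [8, 7, 10, 9, 3, 2, 5, 4, 0, 1, 6]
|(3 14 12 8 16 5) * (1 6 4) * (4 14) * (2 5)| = |(1 6 14 12 8 16 2 5 3 4)| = 10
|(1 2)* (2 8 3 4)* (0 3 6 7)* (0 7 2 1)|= 7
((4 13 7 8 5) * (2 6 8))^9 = ((2 6 8 5 4 13 7))^9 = (2 8 4 7 6 5 13)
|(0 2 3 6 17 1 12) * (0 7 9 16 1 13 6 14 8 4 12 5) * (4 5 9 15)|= 12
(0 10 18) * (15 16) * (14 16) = (0 10 18)(14 16 15) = [10, 1, 2, 3, 4, 5, 6, 7, 8, 9, 18, 11, 12, 13, 16, 14, 15, 17, 0]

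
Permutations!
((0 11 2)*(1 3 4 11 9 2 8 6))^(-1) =(0 2 9)(1 6 8 11 4 3)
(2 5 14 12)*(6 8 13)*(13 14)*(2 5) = [0, 1, 2, 3, 4, 13, 8, 7, 14, 9, 10, 11, 5, 6, 12] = (5 13 6 8 14 12)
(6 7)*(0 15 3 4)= (0 15 3 4)(6 7)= [15, 1, 2, 4, 0, 5, 7, 6, 8, 9, 10, 11, 12, 13, 14, 3]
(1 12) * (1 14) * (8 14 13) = (1 12 13 8 14) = [0, 12, 2, 3, 4, 5, 6, 7, 14, 9, 10, 11, 13, 8, 1]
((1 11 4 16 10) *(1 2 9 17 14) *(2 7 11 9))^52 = (17)(4 10 11 16 7)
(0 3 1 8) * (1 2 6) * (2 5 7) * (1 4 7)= [3, 8, 6, 5, 7, 1, 4, 2, 0]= (0 3 5 1 8)(2 6 4 7)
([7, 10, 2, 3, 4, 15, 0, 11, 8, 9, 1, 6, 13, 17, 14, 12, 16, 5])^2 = [11, 1, 2, 3, 4, 12, 7, 6, 8, 9, 10, 0, 17, 5, 14, 13, 16, 15]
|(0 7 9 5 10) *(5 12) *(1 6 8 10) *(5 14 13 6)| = |(0 7 9 12 14 13 6 8 10)(1 5)| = 18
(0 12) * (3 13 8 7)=[12, 1, 2, 13, 4, 5, 6, 3, 7, 9, 10, 11, 0, 8]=(0 12)(3 13 8 7)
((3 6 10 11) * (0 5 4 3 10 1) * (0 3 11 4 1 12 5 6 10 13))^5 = (0 3)(1 13)(4 12)(5 11)(6 10)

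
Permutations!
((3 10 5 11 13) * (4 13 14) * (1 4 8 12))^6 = (1 11 13 8 10)(3 12 5 4 14)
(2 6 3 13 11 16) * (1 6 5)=(1 6 3 13 11 16 2 5)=[0, 6, 5, 13, 4, 1, 3, 7, 8, 9, 10, 16, 12, 11, 14, 15, 2]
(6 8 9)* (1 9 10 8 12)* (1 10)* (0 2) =(0 2)(1 9 6 12 10 8) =[2, 9, 0, 3, 4, 5, 12, 7, 1, 6, 8, 11, 10]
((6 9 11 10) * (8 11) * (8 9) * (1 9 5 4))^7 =(1 4 5 9)(6 10 11 8)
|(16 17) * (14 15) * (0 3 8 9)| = |(0 3 8 9)(14 15)(16 17)| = 4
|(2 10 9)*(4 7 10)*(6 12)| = |(2 4 7 10 9)(6 12)| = 10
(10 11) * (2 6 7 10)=(2 6 7 10 11)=[0, 1, 6, 3, 4, 5, 7, 10, 8, 9, 11, 2]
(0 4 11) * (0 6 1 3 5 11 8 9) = (0 4 8 9)(1 3 5 11 6) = [4, 3, 2, 5, 8, 11, 1, 7, 9, 0, 10, 6]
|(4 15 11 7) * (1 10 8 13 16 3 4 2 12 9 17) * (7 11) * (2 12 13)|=|(1 10 8 2 13 16 3 4 15 7 12 9 17)|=13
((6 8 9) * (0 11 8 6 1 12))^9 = ((0 11 8 9 1 12))^9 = (0 9)(1 11)(8 12)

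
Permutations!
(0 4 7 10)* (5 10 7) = (0 4 5 10) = [4, 1, 2, 3, 5, 10, 6, 7, 8, 9, 0]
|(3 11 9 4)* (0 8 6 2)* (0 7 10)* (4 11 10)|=8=|(0 8 6 2 7 4 3 10)(9 11)|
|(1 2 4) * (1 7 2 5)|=|(1 5)(2 4 7)|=6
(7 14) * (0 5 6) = (0 5 6)(7 14) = [5, 1, 2, 3, 4, 6, 0, 14, 8, 9, 10, 11, 12, 13, 7]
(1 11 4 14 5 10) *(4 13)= (1 11 13 4 14 5 10)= [0, 11, 2, 3, 14, 10, 6, 7, 8, 9, 1, 13, 12, 4, 5]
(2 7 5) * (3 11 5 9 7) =(2 3 11 5)(7 9) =[0, 1, 3, 11, 4, 2, 6, 9, 8, 7, 10, 5]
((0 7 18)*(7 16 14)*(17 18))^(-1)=((0 16 14 7 17 18))^(-1)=(0 18 17 7 14 16)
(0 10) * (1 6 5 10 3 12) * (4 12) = (0 3 4 12 1 6 5 10) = [3, 6, 2, 4, 12, 10, 5, 7, 8, 9, 0, 11, 1]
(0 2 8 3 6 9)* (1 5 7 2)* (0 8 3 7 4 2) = (0 1 5 4 2 3 6 9 8 7) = [1, 5, 3, 6, 2, 4, 9, 0, 7, 8]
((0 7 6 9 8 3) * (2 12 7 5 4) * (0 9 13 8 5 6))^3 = (0 8 5 12 6 3 4 7 13 9 2)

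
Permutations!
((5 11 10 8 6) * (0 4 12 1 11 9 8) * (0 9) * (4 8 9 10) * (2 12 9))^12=(12)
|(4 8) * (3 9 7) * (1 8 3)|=|(1 8 4 3 9 7)|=6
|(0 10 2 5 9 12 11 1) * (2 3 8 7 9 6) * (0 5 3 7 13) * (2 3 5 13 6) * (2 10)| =|(0 2 5 10 7 9 12 11 1 13)(3 8 6)| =30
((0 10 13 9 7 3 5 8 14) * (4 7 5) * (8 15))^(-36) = ((0 10 13 9 5 15 8 14)(3 4 7))^(-36) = (0 5)(8 13)(9 14)(10 15)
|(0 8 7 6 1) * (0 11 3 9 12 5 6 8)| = 14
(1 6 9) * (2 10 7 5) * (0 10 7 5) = (0 10 5 2 7)(1 6 9) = [10, 6, 7, 3, 4, 2, 9, 0, 8, 1, 5]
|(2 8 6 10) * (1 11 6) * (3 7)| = 6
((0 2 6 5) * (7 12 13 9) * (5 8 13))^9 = ((0 2 6 8 13 9 7 12 5))^9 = (13)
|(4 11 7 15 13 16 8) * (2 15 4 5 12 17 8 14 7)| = 8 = |(2 15 13 16 14 7 4 11)(5 12 17 8)|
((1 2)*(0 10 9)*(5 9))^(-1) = ((0 10 5 9)(1 2))^(-1) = (0 9 5 10)(1 2)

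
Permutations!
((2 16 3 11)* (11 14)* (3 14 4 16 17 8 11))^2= (2 8)(3 16)(4 14)(11 17)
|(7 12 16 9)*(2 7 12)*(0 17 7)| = 12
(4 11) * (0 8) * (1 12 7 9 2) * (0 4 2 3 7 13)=(0 8 4 11 2 1 12 13)(3 7 9)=[8, 12, 1, 7, 11, 5, 6, 9, 4, 3, 10, 2, 13, 0]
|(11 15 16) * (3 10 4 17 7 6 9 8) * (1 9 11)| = |(1 9 8 3 10 4 17 7 6 11 15 16)| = 12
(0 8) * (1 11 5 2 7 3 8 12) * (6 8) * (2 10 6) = (0 12 1 11 5 10 6 8)(2 7 3) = [12, 11, 7, 2, 4, 10, 8, 3, 0, 9, 6, 5, 1]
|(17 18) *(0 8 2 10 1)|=|(0 8 2 10 1)(17 18)|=10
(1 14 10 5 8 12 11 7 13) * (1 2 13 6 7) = [0, 14, 13, 3, 4, 8, 7, 6, 12, 9, 5, 1, 11, 2, 10] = (1 14 10 5 8 12 11)(2 13)(6 7)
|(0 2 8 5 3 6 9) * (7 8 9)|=15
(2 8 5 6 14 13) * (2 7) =(2 8 5 6 14 13 7) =[0, 1, 8, 3, 4, 6, 14, 2, 5, 9, 10, 11, 12, 7, 13]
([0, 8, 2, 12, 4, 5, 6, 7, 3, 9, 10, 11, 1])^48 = (12)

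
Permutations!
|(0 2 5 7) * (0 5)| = 2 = |(0 2)(5 7)|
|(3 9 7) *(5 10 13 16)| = 12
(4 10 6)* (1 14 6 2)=(1 14 6 4 10 2)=[0, 14, 1, 3, 10, 5, 4, 7, 8, 9, 2, 11, 12, 13, 6]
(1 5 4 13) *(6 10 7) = (1 5 4 13)(6 10 7) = [0, 5, 2, 3, 13, 4, 10, 6, 8, 9, 7, 11, 12, 1]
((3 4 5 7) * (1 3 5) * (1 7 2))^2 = ((1 3 4 7 5 2))^2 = (1 4 5)(2 3 7)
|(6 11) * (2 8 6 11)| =3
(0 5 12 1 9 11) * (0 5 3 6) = (0 3 6)(1 9 11 5 12) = [3, 9, 2, 6, 4, 12, 0, 7, 8, 11, 10, 5, 1]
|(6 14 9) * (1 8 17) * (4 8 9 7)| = |(1 9 6 14 7 4 8 17)| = 8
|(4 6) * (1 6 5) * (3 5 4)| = |(1 6 3 5)| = 4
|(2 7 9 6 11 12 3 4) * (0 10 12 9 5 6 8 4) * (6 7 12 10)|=|(0 6 11 9 8 4 2 12 3)(5 7)|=18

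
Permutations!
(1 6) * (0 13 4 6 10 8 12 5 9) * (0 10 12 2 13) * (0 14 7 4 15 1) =[14, 12, 13, 3, 6, 9, 0, 4, 2, 10, 8, 11, 5, 15, 7, 1] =(0 14 7 4 6)(1 12 5 9 10 8 2 13 15)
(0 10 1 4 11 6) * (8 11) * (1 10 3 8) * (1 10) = (0 3 8 11 6)(1 4 10) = [3, 4, 2, 8, 10, 5, 0, 7, 11, 9, 1, 6]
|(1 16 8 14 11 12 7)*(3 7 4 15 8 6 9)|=6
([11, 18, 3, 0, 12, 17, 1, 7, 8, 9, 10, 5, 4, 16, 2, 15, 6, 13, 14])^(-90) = (0 6)(1 11)(2 13)(3 16)(5 18)(14 17)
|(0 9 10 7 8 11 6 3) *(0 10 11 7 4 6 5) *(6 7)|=12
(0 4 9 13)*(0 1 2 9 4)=(1 2 9 13)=[0, 2, 9, 3, 4, 5, 6, 7, 8, 13, 10, 11, 12, 1]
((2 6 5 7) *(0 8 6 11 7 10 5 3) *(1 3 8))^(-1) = ((0 1 3)(2 11 7)(5 10)(6 8))^(-1) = (0 3 1)(2 7 11)(5 10)(6 8)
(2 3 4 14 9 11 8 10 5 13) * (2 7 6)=(2 3 4 14 9 11 8 10 5 13 7 6)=[0, 1, 3, 4, 14, 13, 2, 6, 10, 11, 5, 8, 12, 7, 9]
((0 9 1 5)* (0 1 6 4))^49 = (0 9 6 4)(1 5)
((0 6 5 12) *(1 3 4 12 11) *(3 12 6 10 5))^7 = ((0 10 5 11 1 12)(3 4 6))^7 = (0 10 5 11 1 12)(3 4 6)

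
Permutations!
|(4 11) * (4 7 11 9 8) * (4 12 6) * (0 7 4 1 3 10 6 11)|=20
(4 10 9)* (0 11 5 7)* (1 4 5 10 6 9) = [11, 4, 2, 3, 6, 7, 9, 0, 8, 5, 1, 10] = (0 11 10 1 4 6 9 5 7)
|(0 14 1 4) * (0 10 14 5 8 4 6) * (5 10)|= |(0 10 14 1 6)(4 5 8)|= 15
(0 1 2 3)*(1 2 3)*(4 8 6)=(0 2 1 3)(4 8 6)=[2, 3, 1, 0, 8, 5, 4, 7, 6]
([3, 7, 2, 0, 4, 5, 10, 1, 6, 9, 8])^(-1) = (0 3)(1 7)(6 8 10)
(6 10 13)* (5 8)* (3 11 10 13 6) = [0, 1, 2, 11, 4, 8, 13, 7, 5, 9, 6, 10, 12, 3] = (3 11 10 6 13)(5 8)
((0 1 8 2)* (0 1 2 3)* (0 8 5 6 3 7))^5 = ((0 2 1 5 6 3 8 7))^5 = (0 3 1 7 6 2 8 5)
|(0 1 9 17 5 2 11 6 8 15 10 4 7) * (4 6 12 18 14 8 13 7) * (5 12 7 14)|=|(0 1 9 17 12 18 5 2 11 7)(6 13 14 8 15 10)|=30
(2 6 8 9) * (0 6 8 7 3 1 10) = (0 6 7 3 1 10)(2 8 9) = [6, 10, 8, 1, 4, 5, 7, 3, 9, 2, 0]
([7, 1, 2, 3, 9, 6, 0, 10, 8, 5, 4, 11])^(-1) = (11)(0 6 5 9 4 10 7)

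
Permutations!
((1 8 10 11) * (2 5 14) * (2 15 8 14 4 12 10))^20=((1 14 15 8 2 5 4 12 10 11))^20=(15)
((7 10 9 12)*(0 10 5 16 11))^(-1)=((0 10 9 12 7 5 16 11))^(-1)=(0 11 16 5 7 12 9 10)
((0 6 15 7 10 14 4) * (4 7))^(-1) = (0 4 15 6)(7 14 10)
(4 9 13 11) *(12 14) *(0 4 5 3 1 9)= (0 4)(1 9 13 11 5 3)(12 14)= [4, 9, 2, 1, 0, 3, 6, 7, 8, 13, 10, 5, 14, 11, 12]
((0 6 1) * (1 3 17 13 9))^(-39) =((0 6 3 17 13 9 1))^(-39) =(0 17 1 3 9 6 13)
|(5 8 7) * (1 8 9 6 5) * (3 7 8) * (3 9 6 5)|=|(1 9 5 6 3 7)|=6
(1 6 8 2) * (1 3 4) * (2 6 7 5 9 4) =(1 7 5 9 4)(2 3)(6 8) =[0, 7, 3, 2, 1, 9, 8, 5, 6, 4]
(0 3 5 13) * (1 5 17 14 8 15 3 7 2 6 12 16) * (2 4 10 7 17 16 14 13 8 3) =[17, 5, 6, 16, 10, 8, 12, 4, 15, 9, 7, 11, 14, 0, 3, 2, 1, 13] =(0 17 13)(1 5 8 15 2 6 12 14 3 16)(4 10 7)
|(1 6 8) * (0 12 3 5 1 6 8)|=|(0 12 3 5 1 8 6)|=7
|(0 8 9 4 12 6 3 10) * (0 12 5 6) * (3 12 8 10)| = |(0 10 8 9 4 5 6 12)| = 8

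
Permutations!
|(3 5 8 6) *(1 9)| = |(1 9)(3 5 8 6)| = 4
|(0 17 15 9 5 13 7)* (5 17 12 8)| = 6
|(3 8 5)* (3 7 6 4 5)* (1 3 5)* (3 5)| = 10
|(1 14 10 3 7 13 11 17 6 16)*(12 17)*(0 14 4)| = 13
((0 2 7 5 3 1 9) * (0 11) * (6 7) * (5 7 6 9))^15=(0 11 9 2)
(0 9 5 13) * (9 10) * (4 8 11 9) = (0 10 4 8 11 9 5 13) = [10, 1, 2, 3, 8, 13, 6, 7, 11, 5, 4, 9, 12, 0]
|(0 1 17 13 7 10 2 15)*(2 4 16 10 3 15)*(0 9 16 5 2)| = |(0 1 17 13 7 3 15 9 16 10 4 5 2)| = 13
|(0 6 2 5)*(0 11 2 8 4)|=12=|(0 6 8 4)(2 5 11)|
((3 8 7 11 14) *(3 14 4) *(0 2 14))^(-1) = (0 14 2)(3 4 11 7 8)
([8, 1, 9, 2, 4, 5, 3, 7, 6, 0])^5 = (0 9 2 3 6 8)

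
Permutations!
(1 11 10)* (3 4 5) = (1 11 10)(3 4 5) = [0, 11, 2, 4, 5, 3, 6, 7, 8, 9, 1, 10]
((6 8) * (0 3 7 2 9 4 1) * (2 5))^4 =(0 2)(1 5)(3 9)(4 7)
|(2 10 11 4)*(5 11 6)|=|(2 10 6 5 11 4)|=6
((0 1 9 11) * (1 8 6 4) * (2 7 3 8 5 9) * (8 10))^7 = (0 11 9 5)(1 4 6 8 10 3 7 2)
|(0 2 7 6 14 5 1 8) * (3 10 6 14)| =|(0 2 7 14 5 1 8)(3 10 6)| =21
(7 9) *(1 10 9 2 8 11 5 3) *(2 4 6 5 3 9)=(1 10 2 8 11 3)(4 6 5 9 7)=[0, 10, 8, 1, 6, 9, 5, 4, 11, 7, 2, 3]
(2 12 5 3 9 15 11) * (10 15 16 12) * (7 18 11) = [0, 1, 10, 9, 4, 3, 6, 18, 8, 16, 15, 2, 5, 13, 14, 7, 12, 17, 11] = (2 10 15 7 18 11)(3 9 16 12 5)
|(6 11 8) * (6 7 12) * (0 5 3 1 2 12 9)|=11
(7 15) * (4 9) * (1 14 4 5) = (1 14 4 9 5)(7 15) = [0, 14, 2, 3, 9, 1, 6, 15, 8, 5, 10, 11, 12, 13, 4, 7]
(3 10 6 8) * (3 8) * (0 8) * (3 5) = (0 8)(3 10 6 5) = [8, 1, 2, 10, 4, 3, 5, 7, 0, 9, 6]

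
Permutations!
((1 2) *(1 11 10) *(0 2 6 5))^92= ((0 2 11 10 1 6 5))^92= (0 2 11 10 1 6 5)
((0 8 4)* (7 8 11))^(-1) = ((0 11 7 8 4))^(-1) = (0 4 8 7 11)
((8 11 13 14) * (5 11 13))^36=(14)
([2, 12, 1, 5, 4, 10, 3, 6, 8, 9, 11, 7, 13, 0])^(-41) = [13, 2, 0, 5, 4, 10, 3, 6, 8, 9, 11, 7, 1, 12]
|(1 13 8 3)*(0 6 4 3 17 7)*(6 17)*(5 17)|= 12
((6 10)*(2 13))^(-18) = ((2 13)(6 10))^(-18) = (13)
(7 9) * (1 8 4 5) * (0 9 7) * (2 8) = (0 9)(1 2 8 4 5) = [9, 2, 8, 3, 5, 1, 6, 7, 4, 0]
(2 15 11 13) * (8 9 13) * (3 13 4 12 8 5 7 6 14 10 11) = (2 15 3 13)(4 12 8 9)(5 7 6 14 10 11) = [0, 1, 15, 13, 12, 7, 14, 6, 9, 4, 11, 5, 8, 2, 10, 3]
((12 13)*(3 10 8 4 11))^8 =(13)(3 4 10 11 8)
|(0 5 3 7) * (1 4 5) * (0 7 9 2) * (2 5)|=12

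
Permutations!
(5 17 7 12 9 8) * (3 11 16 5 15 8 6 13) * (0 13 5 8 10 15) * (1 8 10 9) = (0 13 3 11 16 10 15 9 6 5 17 7 12 1 8) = [13, 8, 2, 11, 4, 17, 5, 12, 0, 6, 15, 16, 1, 3, 14, 9, 10, 7]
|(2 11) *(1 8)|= |(1 8)(2 11)|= 2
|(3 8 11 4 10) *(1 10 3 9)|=12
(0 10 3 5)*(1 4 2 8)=(0 10 3 5)(1 4 2 8)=[10, 4, 8, 5, 2, 0, 6, 7, 1, 9, 3]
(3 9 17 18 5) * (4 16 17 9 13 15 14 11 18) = [0, 1, 2, 13, 16, 3, 6, 7, 8, 9, 10, 18, 12, 15, 11, 14, 17, 4, 5] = (3 13 15 14 11 18 5)(4 16 17)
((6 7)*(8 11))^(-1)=(6 7)(8 11)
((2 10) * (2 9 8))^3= (2 8 9 10)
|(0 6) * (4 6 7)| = 4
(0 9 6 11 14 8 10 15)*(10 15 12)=[9, 1, 2, 3, 4, 5, 11, 7, 15, 6, 12, 14, 10, 13, 8, 0]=(0 9 6 11 14 8 15)(10 12)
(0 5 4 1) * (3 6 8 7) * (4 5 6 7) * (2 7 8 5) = [6, 0, 7, 8, 1, 2, 5, 3, 4] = (0 6 5 2 7 3 8 4 1)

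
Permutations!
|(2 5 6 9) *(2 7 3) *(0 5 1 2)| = 6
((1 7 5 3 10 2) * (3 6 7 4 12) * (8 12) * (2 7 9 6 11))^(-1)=((1 4 8 12 3 10 7 5 11 2)(6 9))^(-1)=(1 2 11 5 7 10 3 12 8 4)(6 9)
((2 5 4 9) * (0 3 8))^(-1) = ((0 3 8)(2 5 4 9))^(-1) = (0 8 3)(2 9 4 5)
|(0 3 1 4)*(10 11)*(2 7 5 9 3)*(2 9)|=|(0 9 3 1 4)(2 7 5)(10 11)|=30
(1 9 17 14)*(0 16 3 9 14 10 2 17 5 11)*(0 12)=(0 16 3 9 5 11 12)(1 14)(2 17 10)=[16, 14, 17, 9, 4, 11, 6, 7, 8, 5, 2, 12, 0, 13, 1, 15, 3, 10]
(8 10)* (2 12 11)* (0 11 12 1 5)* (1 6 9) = (12)(0 11 2 6 9 1 5)(8 10) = [11, 5, 6, 3, 4, 0, 9, 7, 10, 1, 8, 2, 12]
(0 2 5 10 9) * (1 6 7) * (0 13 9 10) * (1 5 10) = (0 2 10 1 6 7 5)(9 13) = [2, 6, 10, 3, 4, 0, 7, 5, 8, 13, 1, 11, 12, 9]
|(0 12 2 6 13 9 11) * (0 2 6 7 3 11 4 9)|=|(0 12 6 13)(2 7 3 11)(4 9)|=4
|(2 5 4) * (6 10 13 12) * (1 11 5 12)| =|(1 11 5 4 2 12 6 10 13)| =9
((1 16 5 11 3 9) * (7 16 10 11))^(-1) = (1 9 3 11 10)(5 16 7)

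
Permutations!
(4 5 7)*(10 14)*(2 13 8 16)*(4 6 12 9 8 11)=(2 13 11 4 5 7 6 12 9 8 16)(10 14)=[0, 1, 13, 3, 5, 7, 12, 6, 16, 8, 14, 4, 9, 11, 10, 15, 2]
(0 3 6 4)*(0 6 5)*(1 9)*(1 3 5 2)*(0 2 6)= (0 5 2 1 9 3 6 4)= [5, 9, 1, 6, 0, 2, 4, 7, 8, 3]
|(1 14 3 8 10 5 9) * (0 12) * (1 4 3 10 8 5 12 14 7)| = 4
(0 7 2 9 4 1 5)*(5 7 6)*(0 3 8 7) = (0 6 5 3 8 7 2 9 4 1) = [6, 0, 9, 8, 1, 3, 5, 2, 7, 4]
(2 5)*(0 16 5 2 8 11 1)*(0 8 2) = (0 16 5 2)(1 8 11) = [16, 8, 0, 3, 4, 2, 6, 7, 11, 9, 10, 1, 12, 13, 14, 15, 5]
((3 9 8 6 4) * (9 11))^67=(3 11 9 8 6 4)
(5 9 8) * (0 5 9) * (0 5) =(8 9) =[0, 1, 2, 3, 4, 5, 6, 7, 9, 8]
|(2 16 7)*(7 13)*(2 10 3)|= |(2 16 13 7 10 3)|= 6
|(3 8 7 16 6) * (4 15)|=10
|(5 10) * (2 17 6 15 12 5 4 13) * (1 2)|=10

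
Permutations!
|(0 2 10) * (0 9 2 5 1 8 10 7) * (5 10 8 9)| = |(0 10 5 1 9 2 7)| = 7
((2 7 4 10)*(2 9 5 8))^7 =((2 7 4 10 9 5 8))^7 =(10)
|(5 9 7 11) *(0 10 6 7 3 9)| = 6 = |(0 10 6 7 11 5)(3 9)|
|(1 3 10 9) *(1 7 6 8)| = |(1 3 10 9 7 6 8)| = 7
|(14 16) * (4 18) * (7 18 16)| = 5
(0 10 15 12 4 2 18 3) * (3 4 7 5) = (0 10 15 12 7 5 3)(2 18 4) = [10, 1, 18, 0, 2, 3, 6, 5, 8, 9, 15, 11, 7, 13, 14, 12, 16, 17, 4]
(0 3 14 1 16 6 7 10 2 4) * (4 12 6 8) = (0 3 14 1 16 8 4)(2 12 6 7 10) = [3, 16, 12, 14, 0, 5, 7, 10, 4, 9, 2, 11, 6, 13, 1, 15, 8]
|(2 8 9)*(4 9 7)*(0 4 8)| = 4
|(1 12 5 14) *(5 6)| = |(1 12 6 5 14)| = 5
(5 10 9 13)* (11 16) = (5 10 9 13)(11 16) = [0, 1, 2, 3, 4, 10, 6, 7, 8, 13, 9, 16, 12, 5, 14, 15, 11]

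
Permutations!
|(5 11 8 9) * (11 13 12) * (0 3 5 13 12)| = |(0 3 5 12 11 8 9 13)| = 8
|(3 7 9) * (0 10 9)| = |(0 10 9 3 7)| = 5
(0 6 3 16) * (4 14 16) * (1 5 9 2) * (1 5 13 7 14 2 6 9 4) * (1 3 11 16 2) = (0 9 6 11 16)(1 13 7 14 2 5 4) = [9, 13, 5, 3, 1, 4, 11, 14, 8, 6, 10, 16, 12, 7, 2, 15, 0]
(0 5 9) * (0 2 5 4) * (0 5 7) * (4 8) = [8, 1, 7, 3, 5, 9, 6, 0, 4, 2] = (0 8 4 5 9 2 7)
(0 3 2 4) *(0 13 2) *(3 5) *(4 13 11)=(0 5 3)(2 13)(4 11)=[5, 1, 13, 0, 11, 3, 6, 7, 8, 9, 10, 4, 12, 2]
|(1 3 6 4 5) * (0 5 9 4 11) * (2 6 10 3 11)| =|(0 5 1 11)(2 6)(3 10)(4 9)| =4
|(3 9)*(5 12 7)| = 6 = |(3 9)(5 12 7)|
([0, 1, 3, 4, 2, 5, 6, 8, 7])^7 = (2 3 4)(7 8)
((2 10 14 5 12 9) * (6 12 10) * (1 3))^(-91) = ((1 3)(2 6 12 9)(5 10 14))^(-91) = (1 3)(2 6 12 9)(5 14 10)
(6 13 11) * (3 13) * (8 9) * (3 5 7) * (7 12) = (3 13 11 6 5 12 7)(8 9) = [0, 1, 2, 13, 4, 12, 5, 3, 9, 8, 10, 6, 7, 11]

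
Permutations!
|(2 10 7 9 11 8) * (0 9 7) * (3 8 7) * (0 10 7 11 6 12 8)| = 8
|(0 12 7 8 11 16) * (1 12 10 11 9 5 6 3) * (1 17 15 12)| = |(0 10 11 16)(3 17 15 12 7 8 9 5 6)| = 36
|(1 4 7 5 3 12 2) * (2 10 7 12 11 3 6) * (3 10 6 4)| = 10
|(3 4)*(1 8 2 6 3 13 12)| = |(1 8 2 6 3 4 13 12)| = 8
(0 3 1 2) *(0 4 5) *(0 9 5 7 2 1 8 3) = (2 4 7)(3 8)(5 9) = [0, 1, 4, 8, 7, 9, 6, 2, 3, 5]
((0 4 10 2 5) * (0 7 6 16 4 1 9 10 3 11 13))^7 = (0 6 1 16 9 4 10 3 2 11 5 13 7)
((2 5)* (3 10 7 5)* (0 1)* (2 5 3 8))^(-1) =((0 1)(2 8)(3 10 7))^(-1) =(0 1)(2 8)(3 7 10)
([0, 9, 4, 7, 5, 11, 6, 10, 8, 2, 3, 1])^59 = [0, 11, 9, 10, 2, 4, 6, 3, 8, 1, 7, 5]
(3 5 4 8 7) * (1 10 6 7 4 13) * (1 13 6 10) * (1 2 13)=(1 2 13)(3 5 6 7)(4 8)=[0, 2, 13, 5, 8, 6, 7, 3, 4, 9, 10, 11, 12, 1]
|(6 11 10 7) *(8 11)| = 5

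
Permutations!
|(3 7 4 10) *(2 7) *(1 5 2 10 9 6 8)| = |(1 5 2 7 4 9 6 8)(3 10)| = 8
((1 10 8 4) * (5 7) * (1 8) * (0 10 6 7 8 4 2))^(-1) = ((0 10 1 6 7 5 8 2))^(-1) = (0 2 8 5 7 6 1 10)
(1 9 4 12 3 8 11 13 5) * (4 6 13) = [0, 9, 2, 8, 12, 1, 13, 7, 11, 6, 10, 4, 3, 5] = (1 9 6 13 5)(3 8 11 4 12)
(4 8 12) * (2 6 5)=(2 6 5)(4 8 12)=[0, 1, 6, 3, 8, 2, 5, 7, 12, 9, 10, 11, 4]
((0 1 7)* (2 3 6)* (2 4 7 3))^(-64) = (0 3 4)(1 6 7)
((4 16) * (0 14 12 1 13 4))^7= (16)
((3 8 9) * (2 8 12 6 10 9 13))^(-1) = ((2 8 13)(3 12 6 10 9))^(-1) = (2 13 8)(3 9 10 6 12)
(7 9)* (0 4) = (0 4)(7 9) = [4, 1, 2, 3, 0, 5, 6, 9, 8, 7]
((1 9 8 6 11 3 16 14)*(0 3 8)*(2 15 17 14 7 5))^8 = ((0 3 16 7 5 2 15 17 14 1 9)(6 11 8))^8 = (0 14 2 16 9 17 5 3 1 15 7)(6 8 11)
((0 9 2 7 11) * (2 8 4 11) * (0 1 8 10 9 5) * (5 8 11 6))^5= ((0 8 4 6 5)(1 11)(2 7)(9 10))^5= (1 11)(2 7)(9 10)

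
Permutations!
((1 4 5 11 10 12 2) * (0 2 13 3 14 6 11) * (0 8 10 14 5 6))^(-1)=(0 14 11 6 4 1 2)(3 13 12 10 8 5)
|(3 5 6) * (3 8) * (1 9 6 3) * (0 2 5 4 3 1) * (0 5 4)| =|(0 2 4 3)(1 9 6 8 5)| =20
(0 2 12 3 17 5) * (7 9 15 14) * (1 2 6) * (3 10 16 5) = (0 6 1 2 12 10 16 5)(3 17)(7 9 15 14) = [6, 2, 12, 17, 4, 0, 1, 9, 8, 15, 16, 11, 10, 13, 7, 14, 5, 3]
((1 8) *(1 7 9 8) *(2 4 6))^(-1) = ((2 4 6)(7 9 8))^(-1) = (2 6 4)(7 8 9)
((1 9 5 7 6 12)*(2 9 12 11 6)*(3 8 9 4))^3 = ((1 12)(2 4 3 8 9 5 7)(6 11))^3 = (1 12)(2 8 7 3 5 4 9)(6 11)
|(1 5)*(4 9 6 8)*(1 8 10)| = |(1 5 8 4 9 6 10)| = 7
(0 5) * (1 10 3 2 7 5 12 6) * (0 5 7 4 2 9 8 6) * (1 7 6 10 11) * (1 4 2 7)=[12, 11, 2, 9, 7, 5, 1, 6, 10, 8, 3, 4, 0]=(0 12)(1 11 4 7 6)(3 9 8 10)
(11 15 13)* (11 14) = (11 15 13 14) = [0, 1, 2, 3, 4, 5, 6, 7, 8, 9, 10, 15, 12, 14, 11, 13]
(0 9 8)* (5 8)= (0 9 5 8)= [9, 1, 2, 3, 4, 8, 6, 7, 0, 5]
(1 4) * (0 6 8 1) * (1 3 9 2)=(0 6 8 3 9 2 1 4)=[6, 4, 1, 9, 0, 5, 8, 7, 3, 2]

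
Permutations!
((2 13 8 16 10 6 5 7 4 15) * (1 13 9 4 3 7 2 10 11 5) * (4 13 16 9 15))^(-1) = (1 6 10 15 2 5 11 16)(3 7)(8 13 9)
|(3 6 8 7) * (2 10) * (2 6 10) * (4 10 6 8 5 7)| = 12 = |(3 6 5 7)(4 10 8)|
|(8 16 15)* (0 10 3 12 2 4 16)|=9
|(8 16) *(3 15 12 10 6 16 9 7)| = 9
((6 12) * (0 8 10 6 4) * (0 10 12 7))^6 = (0 7 6 10 4 12 8)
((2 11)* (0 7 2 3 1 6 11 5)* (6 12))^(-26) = ((0 7 2 5)(1 12 6 11 3))^(-26) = (0 2)(1 3 11 6 12)(5 7)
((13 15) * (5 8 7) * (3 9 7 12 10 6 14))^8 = (15)(3 14 6 10 12 8 5 7 9)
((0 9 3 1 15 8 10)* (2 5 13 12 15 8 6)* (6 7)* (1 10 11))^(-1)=((0 9 3 10)(1 8 11)(2 5 13 12 15 7 6))^(-1)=(0 10 3 9)(1 11 8)(2 6 7 15 12 13 5)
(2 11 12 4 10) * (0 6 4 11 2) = (0 6 4 10)(11 12) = [6, 1, 2, 3, 10, 5, 4, 7, 8, 9, 0, 12, 11]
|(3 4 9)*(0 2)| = 6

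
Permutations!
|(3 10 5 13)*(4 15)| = |(3 10 5 13)(4 15)| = 4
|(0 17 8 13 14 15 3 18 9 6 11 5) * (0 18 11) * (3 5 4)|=|(0 17 8 13 14 15 5 18 9 6)(3 11 4)|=30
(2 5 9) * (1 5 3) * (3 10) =(1 5 9 2 10 3) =[0, 5, 10, 1, 4, 9, 6, 7, 8, 2, 3]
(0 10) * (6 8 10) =(0 6 8 10) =[6, 1, 2, 3, 4, 5, 8, 7, 10, 9, 0]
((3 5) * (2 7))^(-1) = (2 7)(3 5)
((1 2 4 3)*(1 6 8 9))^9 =(1 4 6 9 2 3 8)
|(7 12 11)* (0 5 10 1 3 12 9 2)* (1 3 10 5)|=|(0 1 10 3 12 11 7 9 2)|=9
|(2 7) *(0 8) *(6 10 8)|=4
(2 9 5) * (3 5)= (2 9 3 5)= [0, 1, 9, 5, 4, 2, 6, 7, 8, 3]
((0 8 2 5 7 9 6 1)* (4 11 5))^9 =((0 8 2 4 11 5 7 9 6 1))^9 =(0 1 6 9 7 5 11 4 2 8)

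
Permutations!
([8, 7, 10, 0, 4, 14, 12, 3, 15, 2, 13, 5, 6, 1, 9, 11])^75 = (0 1 2 5 8 7 10 14 15 3 13 9 11)(6 12)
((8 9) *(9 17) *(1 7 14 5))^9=((1 7 14 5)(8 17 9))^9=(17)(1 7 14 5)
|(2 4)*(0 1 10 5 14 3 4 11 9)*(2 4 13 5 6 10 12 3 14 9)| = |(14)(0 1 12 3 13 5 9)(2 11)(6 10)| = 14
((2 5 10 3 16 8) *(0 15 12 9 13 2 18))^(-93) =(0 9 5 16)(2 3 18 12)(8 15 13 10)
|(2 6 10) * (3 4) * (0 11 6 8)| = |(0 11 6 10 2 8)(3 4)| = 6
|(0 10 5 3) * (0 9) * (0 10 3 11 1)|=7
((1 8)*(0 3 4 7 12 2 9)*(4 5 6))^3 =((0 3 5 6 4 7 12 2 9)(1 8))^3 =(0 6 12)(1 8)(2 3 4)(5 7 9)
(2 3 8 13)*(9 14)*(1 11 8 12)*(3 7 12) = (1 11 8 13 2 7 12)(9 14) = [0, 11, 7, 3, 4, 5, 6, 12, 13, 14, 10, 8, 1, 2, 9]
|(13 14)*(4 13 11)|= |(4 13 14 11)|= 4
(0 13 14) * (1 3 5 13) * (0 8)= (0 1 3 5 13 14 8)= [1, 3, 2, 5, 4, 13, 6, 7, 0, 9, 10, 11, 12, 14, 8]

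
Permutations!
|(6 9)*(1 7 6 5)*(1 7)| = 4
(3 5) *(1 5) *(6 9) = (1 5 3)(6 9) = [0, 5, 2, 1, 4, 3, 9, 7, 8, 6]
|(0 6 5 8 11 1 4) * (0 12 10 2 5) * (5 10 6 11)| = 6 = |(0 11 1 4 12 6)(2 10)(5 8)|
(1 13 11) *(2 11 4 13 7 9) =(1 7 9 2 11)(4 13) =[0, 7, 11, 3, 13, 5, 6, 9, 8, 2, 10, 1, 12, 4]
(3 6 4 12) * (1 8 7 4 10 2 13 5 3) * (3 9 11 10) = (1 8 7 4 12)(2 13 5 9 11 10)(3 6) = [0, 8, 13, 6, 12, 9, 3, 4, 7, 11, 2, 10, 1, 5]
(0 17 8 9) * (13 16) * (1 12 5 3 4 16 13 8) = (0 17 1 12 5 3 4 16 8 9) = [17, 12, 2, 4, 16, 3, 6, 7, 9, 0, 10, 11, 5, 13, 14, 15, 8, 1]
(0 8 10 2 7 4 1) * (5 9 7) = (0 8 10 2 5 9 7 4 1) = [8, 0, 5, 3, 1, 9, 6, 4, 10, 7, 2]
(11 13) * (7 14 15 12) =[0, 1, 2, 3, 4, 5, 6, 14, 8, 9, 10, 13, 7, 11, 15, 12] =(7 14 15 12)(11 13)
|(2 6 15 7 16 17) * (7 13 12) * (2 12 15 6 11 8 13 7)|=9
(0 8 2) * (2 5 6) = (0 8 5 6 2) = [8, 1, 0, 3, 4, 6, 2, 7, 5]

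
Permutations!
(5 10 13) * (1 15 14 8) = (1 15 14 8)(5 10 13) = [0, 15, 2, 3, 4, 10, 6, 7, 1, 9, 13, 11, 12, 5, 8, 14]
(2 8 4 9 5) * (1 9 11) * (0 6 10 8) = (0 6 10 8 4 11 1 9 5 2) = [6, 9, 0, 3, 11, 2, 10, 7, 4, 5, 8, 1]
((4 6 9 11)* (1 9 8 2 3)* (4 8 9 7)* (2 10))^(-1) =((1 7 4 6 9 11 8 10 2 3))^(-1) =(1 3 2 10 8 11 9 6 4 7)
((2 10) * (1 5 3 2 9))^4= ((1 5 3 2 10 9))^4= (1 10 3)(2 5 9)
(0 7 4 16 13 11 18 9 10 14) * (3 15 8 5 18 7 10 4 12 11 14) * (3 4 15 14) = [10, 1, 2, 14, 16, 18, 6, 12, 5, 15, 4, 7, 11, 3, 0, 8, 13, 17, 9] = (0 10 4 16 13 3 14)(5 18 9 15 8)(7 12 11)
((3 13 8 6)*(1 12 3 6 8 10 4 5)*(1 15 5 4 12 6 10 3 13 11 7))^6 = ((1 6 10 12 13 3 11 7)(5 15))^6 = (15)(1 11 13 10)(3 12 6 7)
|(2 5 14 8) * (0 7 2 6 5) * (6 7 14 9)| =15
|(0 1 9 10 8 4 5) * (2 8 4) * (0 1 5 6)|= 14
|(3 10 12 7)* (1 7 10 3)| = 2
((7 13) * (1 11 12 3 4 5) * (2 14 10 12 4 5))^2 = ((1 11 4 2 14 10 12 3 5)(7 13))^2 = (1 4 14 12 5 11 2 10 3)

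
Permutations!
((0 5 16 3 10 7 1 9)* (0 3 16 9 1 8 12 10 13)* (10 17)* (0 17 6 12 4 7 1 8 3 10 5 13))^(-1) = ((0 13 17 5 9 10 1 8 4 7 3)(6 12))^(-1) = (0 3 7 4 8 1 10 9 5 17 13)(6 12)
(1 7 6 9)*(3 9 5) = [0, 7, 2, 9, 4, 3, 5, 6, 8, 1] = (1 7 6 5 3 9)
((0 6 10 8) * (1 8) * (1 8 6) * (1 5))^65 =((0 5 1 6 10 8))^65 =(0 8 10 6 1 5)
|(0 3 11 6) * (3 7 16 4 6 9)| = |(0 7 16 4 6)(3 11 9)| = 15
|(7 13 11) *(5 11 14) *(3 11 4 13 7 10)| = 12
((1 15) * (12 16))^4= ((1 15)(12 16))^4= (16)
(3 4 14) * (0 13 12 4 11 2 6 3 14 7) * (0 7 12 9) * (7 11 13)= [7, 1, 6, 13, 12, 5, 3, 11, 8, 0, 10, 2, 4, 9, 14]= (14)(0 7 11 2 6 3 13 9)(4 12)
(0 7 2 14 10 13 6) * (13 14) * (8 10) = [7, 1, 13, 3, 4, 5, 0, 2, 10, 9, 14, 11, 12, 6, 8] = (0 7 2 13 6)(8 10 14)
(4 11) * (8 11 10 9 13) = (4 10 9 13 8 11) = [0, 1, 2, 3, 10, 5, 6, 7, 11, 13, 9, 4, 12, 8]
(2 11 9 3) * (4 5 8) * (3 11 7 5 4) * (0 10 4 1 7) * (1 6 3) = (0 10 4 6 3 2)(1 7 5 8)(9 11) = [10, 7, 0, 2, 6, 8, 3, 5, 1, 11, 4, 9]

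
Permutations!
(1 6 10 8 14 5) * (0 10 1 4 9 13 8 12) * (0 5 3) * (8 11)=(0 10 12 5 4 9 13 11 8 14 3)(1 6)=[10, 6, 2, 0, 9, 4, 1, 7, 14, 13, 12, 8, 5, 11, 3]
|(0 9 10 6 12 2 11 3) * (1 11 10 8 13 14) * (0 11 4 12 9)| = |(1 4 12 2 10 6 9 8 13 14)(3 11)| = 10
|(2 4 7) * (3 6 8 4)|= 6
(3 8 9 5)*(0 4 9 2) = [4, 1, 0, 8, 9, 3, 6, 7, 2, 5] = (0 4 9 5 3 8 2)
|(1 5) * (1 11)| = 3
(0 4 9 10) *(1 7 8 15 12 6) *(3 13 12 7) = (0 4 9 10)(1 3 13 12 6)(7 8 15) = [4, 3, 2, 13, 9, 5, 1, 8, 15, 10, 0, 11, 6, 12, 14, 7]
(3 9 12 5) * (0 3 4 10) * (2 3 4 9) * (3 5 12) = [4, 1, 5, 2, 10, 9, 6, 7, 8, 3, 0, 11, 12] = (12)(0 4 10)(2 5 9 3)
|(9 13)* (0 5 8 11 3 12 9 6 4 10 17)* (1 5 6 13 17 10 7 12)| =35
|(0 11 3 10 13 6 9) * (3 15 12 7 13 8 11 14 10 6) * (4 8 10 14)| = |(0 4 8 11 15 12 7 13 3 6 9)| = 11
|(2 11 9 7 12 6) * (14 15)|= |(2 11 9 7 12 6)(14 15)|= 6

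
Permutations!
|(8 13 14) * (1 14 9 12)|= 6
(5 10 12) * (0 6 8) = (0 6 8)(5 10 12) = [6, 1, 2, 3, 4, 10, 8, 7, 0, 9, 12, 11, 5]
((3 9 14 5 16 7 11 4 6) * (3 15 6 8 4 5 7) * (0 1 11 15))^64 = (0 15 14 3 5 1 6 7 9 16 11)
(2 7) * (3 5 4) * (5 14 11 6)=(2 7)(3 14 11 6 5 4)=[0, 1, 7, 14, 3, 4, 5, 2, 8, 9, 10, 6, 12, 13, 11]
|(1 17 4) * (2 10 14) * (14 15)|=|(1 17 4)(2 10 15 14)|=12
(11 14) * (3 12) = (3 12)(11 14) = [0, 1, 2, 12, 4, 5, 6, 7, 8, 9, 10, 14, 3, 13, 11]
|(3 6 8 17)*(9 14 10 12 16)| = 20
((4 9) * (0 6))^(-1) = ((0 6)(4 9))^(-1) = (0 6)(4 9)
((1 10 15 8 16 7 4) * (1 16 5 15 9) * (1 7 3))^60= (1 4 10 16 9 3 7)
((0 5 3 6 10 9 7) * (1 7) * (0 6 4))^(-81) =((0 5 3 4)(1 7 6 10 9))^(-81) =(0 4 3 5)(1 9 10 6 7)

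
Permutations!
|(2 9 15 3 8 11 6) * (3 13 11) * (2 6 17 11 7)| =10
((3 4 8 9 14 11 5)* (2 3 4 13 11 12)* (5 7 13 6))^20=(2 6 4 9 12 3 5 8 14)(7 11 13)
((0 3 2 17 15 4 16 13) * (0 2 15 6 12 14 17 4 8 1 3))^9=((1 3 15 8)(2 4 16 13)(6 12 14 17))^9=(1 3 15 8)(2 4 16 13)(6 12 14 17)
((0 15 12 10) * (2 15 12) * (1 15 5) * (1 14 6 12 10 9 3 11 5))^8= (1 2 15)(3 11 5 14 6 12 9)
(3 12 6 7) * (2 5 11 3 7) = (2 5 11 3 12 6) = [0, 1, 5, 12, 4, 11, 2, 7, 8, 9, 10, 3, 6]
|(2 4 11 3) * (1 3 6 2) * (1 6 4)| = 4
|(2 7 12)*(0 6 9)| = 3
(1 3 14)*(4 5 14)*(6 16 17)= (1 3 4 5 14)(6 16 17)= [0, 3, 2, 4, 5, 14, 16, 7, 8, 9, 10, 11, 12, 13, 1, 15, 17, 6]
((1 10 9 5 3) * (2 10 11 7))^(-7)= (1 11 7 2 10 9 5 3)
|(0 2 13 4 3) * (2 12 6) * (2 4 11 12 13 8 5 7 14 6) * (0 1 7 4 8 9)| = 24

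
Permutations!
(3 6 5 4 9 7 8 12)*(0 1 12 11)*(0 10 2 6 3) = (0 1 12)(2 6 5 4 9 7 8 11 10) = [1, 12, 6, 3, 9, 4, 5, 8, 11, 7, 2, 10, 0]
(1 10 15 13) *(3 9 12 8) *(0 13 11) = (0 13 1 10 15 11)(3 9 12 8) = [13, 10, 2, 9, 4, 5, 6, 7, 3, 12, 15, 0, 8, 1, 14, 11]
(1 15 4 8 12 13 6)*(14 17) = (1 15 4 8 12 13 6)(14 17) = [0, 15, 2, 3, 8, 5, 1, 7, 12, 9, 10, 11, 13, 6, 17, 4, 16, 14]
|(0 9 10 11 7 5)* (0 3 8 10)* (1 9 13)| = 12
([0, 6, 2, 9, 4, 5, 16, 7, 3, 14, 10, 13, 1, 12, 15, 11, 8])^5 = (1 9 12 3 13 8 11 16 15 6 14)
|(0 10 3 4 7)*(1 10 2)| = 7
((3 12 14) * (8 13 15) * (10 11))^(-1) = ((3 12 14)(8 13 15)(10 11))^(-1) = (3 14 12)(8 15 13)(10 11)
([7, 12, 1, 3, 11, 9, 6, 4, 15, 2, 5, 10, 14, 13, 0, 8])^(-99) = (8 15)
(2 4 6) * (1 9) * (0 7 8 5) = (0 7 8 5)(1 9)(2 4 6) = [7, 9, 4, 3, 6, 0, 2, 8, 5, 1]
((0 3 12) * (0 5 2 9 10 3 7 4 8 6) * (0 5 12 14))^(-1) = ((0 7 4 8 6 5 2 9 10 3 14))^(-1) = (0 14 3 10 9 2 5 6 8 4 7)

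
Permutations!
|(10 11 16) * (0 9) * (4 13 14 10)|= |(0 9)(4 13 14 10 11 16)|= 6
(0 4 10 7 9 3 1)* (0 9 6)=(0 4 10 7 6)(1 9 3)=[4, 9, 2, 1, 10, 5, 0, 6, 8, 3, 7]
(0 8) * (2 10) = (0 8)(2 10) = [8, 1, 10, 3, 4, 5, 6, 7, 0, 9, 2]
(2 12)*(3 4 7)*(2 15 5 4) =(2 12 15 5 4 7 3) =[0, 1, 12, 2, 7, 4, 6, 3, 8, 9, 10, 11, 15, 13, 14, 5]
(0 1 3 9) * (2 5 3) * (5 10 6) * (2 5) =(0 1 5 3 9)(2 10 6) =[1, 5, 10, 9, 4, 3, 2, 7, 8, 0, 6]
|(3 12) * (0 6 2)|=|(0 6 2)(3 12)|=6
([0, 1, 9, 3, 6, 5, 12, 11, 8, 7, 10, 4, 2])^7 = (12)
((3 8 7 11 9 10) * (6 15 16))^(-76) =(3 7 9)(6 16 15)(8 11 10)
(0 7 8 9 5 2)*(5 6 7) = (0 5 2)(6 7 8 9) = [5, 1, 0, 3, 4, 2, 7, 8, 9, 6]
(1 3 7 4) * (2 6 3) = [0, 2, 6, 7, 1, 5, 3, 4] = (1 2 6 3 7 4)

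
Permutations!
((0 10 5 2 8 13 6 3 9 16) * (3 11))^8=(0 3 13 5 16 11 8 10 9 6 2)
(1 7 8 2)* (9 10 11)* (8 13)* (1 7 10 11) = [0, 10, 7, 3, 4, 5, 6, 13, 2, 11, 1, 9, 12, 8] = (1 10)(2 7 13 8)(9 11)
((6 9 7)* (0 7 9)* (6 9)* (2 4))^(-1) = (0 6 9 7)(2 4)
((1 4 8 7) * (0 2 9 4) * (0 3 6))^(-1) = ((0 2 9 4 8 7 1 3 6))^(-1) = (0 6 3 1 7 8 4 9 2)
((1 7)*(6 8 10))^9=((1 7)(6 8 10))^9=(10)(1 7)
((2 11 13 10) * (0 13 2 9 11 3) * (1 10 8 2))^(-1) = ((0 13 8 2 3)(1 10 9 11))^(-1) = (0 3 2 8 13)(1 11 9 10)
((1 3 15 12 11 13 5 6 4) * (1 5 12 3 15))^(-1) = ((1 15 3)(4 5 6)(11 13 12))^(-1) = (1 3 15)(4 6 5)(11 12 13)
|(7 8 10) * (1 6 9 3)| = |(1 6 9 3)(7 8 10)| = 12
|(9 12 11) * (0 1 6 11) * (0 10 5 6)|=|(0 1)(5 6 11 9 12 10)|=6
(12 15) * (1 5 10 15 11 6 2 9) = [0, 5, 9, 3, 4, 10, 2, 7, 8, 1, 15, 6, 11, 13, 14, 12] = (1 5 10 15 12 11 6 2 9)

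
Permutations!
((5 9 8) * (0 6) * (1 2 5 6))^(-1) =(0 6 8 9 5 2 1)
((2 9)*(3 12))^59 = ((2 9)(3 12))^59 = (2 9)(3 12)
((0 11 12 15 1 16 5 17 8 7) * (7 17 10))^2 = ((0 11 12 15 1 16 5 10 7)(8 17))^2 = (17)(0 12 1 5 7 11 15 16 10)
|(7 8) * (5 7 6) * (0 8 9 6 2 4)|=|(0 8 2 4)(5 7 9 6)|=4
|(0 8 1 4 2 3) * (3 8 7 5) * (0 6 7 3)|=20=|(0 3 6 7 5)(1 4 2 8)|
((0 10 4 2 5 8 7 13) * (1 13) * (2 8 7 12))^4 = ((0 10 4 8 12 2 5 7 1 13))^4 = (0 12 1 4 5)(2 13 8 7 10)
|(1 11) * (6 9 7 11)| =5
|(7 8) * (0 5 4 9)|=4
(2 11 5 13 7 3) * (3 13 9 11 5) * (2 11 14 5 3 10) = (2 3 11 10)(5 9 14)(7 13) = [0, 1, 3, 11, 4, 9, 6, 13, 8, 14, 2, 10, 12, 7, 5]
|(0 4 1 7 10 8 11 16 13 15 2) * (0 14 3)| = 13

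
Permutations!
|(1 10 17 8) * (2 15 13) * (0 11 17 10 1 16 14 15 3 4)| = |(0 11 17 8 16 14 15 13 2 3 4)| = 11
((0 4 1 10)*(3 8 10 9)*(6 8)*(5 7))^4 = (0 3)(1 8)(4 6)(9 10)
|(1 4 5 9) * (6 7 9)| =|(1 4 5 6 7 9)| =6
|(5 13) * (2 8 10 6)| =|(2 8 10 6)(5 13)| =4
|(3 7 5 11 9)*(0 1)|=|(0 1)(3 7 5 11 9)|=10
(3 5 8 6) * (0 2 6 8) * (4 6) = [2, 1, 4, 5, 6, 0, 3, 7, 8] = (8)(0 2 4 6 3 5)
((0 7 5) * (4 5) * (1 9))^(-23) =((0 7 4 5)(1 9))^(-23) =(0 7 4 5)(1 9)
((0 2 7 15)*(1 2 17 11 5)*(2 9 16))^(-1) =((0 17 11 5 1 9 16 2 7 15))^(-1) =(0 15 7 2 16 9 1 5 11 17)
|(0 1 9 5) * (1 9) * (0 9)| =2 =|(5 9)|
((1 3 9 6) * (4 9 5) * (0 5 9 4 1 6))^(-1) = ((0 5 1 3 9))^(-1) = (0 9 3 1 5)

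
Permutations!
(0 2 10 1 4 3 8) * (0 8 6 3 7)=(0 2 10 1 4 7)(3 6)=[2, 4, 10, 6, 7, 5, 3, 0, 8, 9, 1]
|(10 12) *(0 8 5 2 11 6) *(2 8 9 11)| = |(0 9 11 6)(5 8)(10 12)| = 4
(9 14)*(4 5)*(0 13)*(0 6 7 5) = (0 13 6 7 5 4)(9 14) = [13, 1, 2, 3, 0, 4, 7, 5, 8, 14, 10, 11, 12, 6, 9]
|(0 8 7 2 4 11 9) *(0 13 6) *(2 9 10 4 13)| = |(0 8 7 9 2 13 6)(4 11 10)| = 21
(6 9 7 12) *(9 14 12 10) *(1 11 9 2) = [0, 11, 1, 3, 4, 5, 14, 10, 8, 7, 2, 9, 6, 13, 12] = (1 11 9 7 10 2)(6 14 12)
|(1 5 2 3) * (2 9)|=5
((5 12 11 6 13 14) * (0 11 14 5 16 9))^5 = (0 12 11 14 6 16 13 9 5)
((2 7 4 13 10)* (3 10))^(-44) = (2 3 4)(7 10 13)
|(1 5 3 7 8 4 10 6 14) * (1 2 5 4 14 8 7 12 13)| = 11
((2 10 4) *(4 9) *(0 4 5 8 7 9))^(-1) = (0 10 2 4)(5 9 7 8)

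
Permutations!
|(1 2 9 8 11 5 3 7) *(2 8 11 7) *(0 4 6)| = 15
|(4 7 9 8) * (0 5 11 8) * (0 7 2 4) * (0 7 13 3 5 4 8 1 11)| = |(0 4 2 8 7 9 13 3 5)(1 11)| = 18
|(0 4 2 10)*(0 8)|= |(0 4 2 10 8)|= 5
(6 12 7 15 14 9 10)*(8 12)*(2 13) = (2 13)(6 8 12 7 15 14 9 10) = [0, 1, 13, 3, 4, 5, 8, 15, 12, 10, 6, 11, 7, 2, 9, 14]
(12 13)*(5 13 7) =(5 13 12 7) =[0, 1, 2, 3, 4, 13, 6, 5, 8, 9, 10, 11, 7, 12]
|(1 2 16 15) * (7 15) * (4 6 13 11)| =20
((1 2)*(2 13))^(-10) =((1 13 2))^(-10) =(1 2 13)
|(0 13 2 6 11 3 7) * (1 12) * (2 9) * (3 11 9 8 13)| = |(0 3 7)(1 12)(2 6 9)(8 13)| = 6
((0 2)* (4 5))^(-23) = ((0 2)(4 5))^(-23) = (0 2)(4 5)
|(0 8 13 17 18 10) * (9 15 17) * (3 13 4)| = 10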